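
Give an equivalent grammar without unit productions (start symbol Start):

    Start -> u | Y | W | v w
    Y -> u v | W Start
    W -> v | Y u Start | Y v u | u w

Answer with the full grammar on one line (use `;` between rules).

Start -> u | v w | v | Y u Start | Y v u | u w | u v | W Start; Y -> u v | W Start; W -> v | Y u Start | Y v u | u w

Unit pairs: Start ⇒* {W, Y}.
For each unit pair (A, B), copy every non-unit production of B to A, then drop all unit productions.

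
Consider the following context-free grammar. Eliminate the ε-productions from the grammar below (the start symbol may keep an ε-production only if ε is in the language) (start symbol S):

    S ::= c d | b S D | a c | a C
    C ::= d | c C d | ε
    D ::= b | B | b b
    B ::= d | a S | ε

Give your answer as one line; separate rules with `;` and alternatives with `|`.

Nullable set = {B, C, D}.
ε ∉ L(G), so no ε-production is kept.
Expand every rule over subsets of its nullable positions: S → b S D gives b S D | b S. S → a C gives a C | a. C → c C d gives c C d | c d.

S ::= c d | b S D | b S | a c | a C | a; C ::= d | c C d | c d; D ::= b | B | b b; B ::= d | a S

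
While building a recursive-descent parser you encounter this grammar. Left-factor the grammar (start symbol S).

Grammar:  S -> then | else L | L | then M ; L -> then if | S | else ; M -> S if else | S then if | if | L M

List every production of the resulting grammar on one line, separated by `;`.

S has alternatives sharing prefix 'then': factor to S → then S' with S' → ε | M.
M has alternatives sharing prefix 'S': factor to M → S M' with M' → if else | then if.

S -> else L | L | then S'; L -> then if | S | else; M -> if | L M | S M'; S' -> ε | M; M' -> if else | then if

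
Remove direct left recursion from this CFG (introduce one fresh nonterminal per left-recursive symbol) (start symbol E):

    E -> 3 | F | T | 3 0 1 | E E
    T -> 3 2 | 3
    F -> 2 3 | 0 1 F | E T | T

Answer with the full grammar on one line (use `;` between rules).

Left recursion appears on E.
For E: α = {E}, β = {3, F, T, 3 0 1}. Rewrite as E → β E' and E' → α E' | ε.

E -> 3 E' | F E' | T E' | 3 0 1 E'; T -> 3 2 | 3; F -> 2 3 | 0 1 F | E T | T; E' -> E E' | ε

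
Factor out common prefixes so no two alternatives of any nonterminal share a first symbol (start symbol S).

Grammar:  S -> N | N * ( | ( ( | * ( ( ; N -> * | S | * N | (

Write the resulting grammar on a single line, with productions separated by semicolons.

S -> ( ( | * ( ( | N S'; N -> S | ( | * N'; S' -> eps | * (; N' -> eps | N

S has alternatives sharing prefix 'N': factor to S → N S' with S' → ε | * (.
N has alternatives sharing prefix '*': factor to N → * N' with N' → ε | N.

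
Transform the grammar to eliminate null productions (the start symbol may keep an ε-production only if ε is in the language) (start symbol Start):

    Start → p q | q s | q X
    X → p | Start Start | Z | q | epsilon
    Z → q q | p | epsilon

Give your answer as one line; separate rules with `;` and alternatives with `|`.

The nullable symbols are {X, Z}.
ε ∉ L(G), so no ε-production is kept.
Expand every rule over subsets of its nullable positions: Start → q X gives q X | q.

Start → p q | q s | q X | q; X → p | Start Start | Z | q; Z → q q | p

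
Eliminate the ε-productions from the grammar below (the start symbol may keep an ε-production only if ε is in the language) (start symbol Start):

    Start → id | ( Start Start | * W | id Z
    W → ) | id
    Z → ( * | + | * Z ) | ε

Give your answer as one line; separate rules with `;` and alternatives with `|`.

Nullable nonterminals: {Z}.
ε ∉ L(G), so no ε-production is kept.
Expand every rule over subsets of its nullable positions: Z → * Z ) gives * Z ) | * ).

Start → id | ( Start Start | * W | id Z; W → ) | id; Z → ( * | + | * Z ) | * )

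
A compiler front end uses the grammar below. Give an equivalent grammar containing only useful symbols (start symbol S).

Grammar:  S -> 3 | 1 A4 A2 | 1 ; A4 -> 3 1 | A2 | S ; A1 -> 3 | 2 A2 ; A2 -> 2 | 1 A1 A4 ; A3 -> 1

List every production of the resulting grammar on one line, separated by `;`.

Generating nonterminals: {A1, A2, A3, A4, S}.
Reachable from S after that: {A1, A2, A4, S}.
Removed useless symbols: {A3} and every production mentioning them.

S -> 3 | 1 A4 A2 | 1; A4 -> 3 1 | A2 | S; A1 -> 3 | 2 A2; A2 -> 2 | 1 A1 A4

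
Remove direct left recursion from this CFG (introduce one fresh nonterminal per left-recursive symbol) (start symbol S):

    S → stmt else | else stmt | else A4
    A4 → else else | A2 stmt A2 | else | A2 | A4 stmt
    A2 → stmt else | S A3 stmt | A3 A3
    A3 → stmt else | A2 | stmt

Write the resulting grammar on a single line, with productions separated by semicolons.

S → stmt else | else stmt | else A4; A4 → else else A4' | A2 stmt A2 A4' | else A4' | A2 A4'; A2 → stmt else | S A3 stmt | A3 A3; A3 → stmt else | A2 | stmt; A4' → stmt A4' | ε

A4 is directly left-recursive.
For A4: α = {stmt}, β = {else else, A2 stmt A2, else, A2}. Rewrite as A4 → β A4' and A4' → α A4' | ε.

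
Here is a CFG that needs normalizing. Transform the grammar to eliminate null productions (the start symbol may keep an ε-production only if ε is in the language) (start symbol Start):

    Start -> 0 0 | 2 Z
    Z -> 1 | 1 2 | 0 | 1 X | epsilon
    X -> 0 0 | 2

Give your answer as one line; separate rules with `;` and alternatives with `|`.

Nullable set = {Z}.
ε ∉ L(G), so no ε-production is kept.
For each production, add variants omitting each subset of nullable occurrences: Start → 2 Z gives 2 Z | 2.

Start -> 0 0 | 2 Z | 2; Z -> 1 | 1 2 | 0 | 1 X; X -> 0 0 | 2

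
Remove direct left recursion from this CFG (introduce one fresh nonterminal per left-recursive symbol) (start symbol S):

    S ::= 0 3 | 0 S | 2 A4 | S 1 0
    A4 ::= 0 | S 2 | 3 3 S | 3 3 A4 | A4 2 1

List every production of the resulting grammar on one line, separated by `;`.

S ::= 0 3 S' | 0 S S' | 2 A4 S'; A4 ::= 0 A4' | S 2 A4' | 3 3 S A4' | 3 3 A4 A4'; S' ::= 1 0 S' | ε; A4' ::= 2 1 A4' | ε

S, A4 are directly left-recursive.
For S: α = {1 0}, β = {0 3, 0 S, 2 A4}. Rewrite as S → β S' and S' → α S' | ε.
For A4: α = {2 1}, β = {0, S 2, 3 3 S, 3 3 A4}. Rewrite as A4 → β A4' and A4' → α A4' | ε.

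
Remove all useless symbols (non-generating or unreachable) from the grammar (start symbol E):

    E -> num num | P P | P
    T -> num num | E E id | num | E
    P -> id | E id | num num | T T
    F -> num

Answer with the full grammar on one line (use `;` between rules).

E -> num num | P P | P; T -> num num | E E id | num | E; P -> id | E id | num num | T T

Generating nonterminals: {E, F, P, T}.
Reachable from E after that: {E, P, T}.
Removed useless symbols: {F} and every production mentioning them.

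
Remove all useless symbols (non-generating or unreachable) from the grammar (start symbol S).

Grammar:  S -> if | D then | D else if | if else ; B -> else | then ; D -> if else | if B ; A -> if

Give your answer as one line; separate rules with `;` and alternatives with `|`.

S -> if | D then | D else if | if else; B -> else | then; D -> if else | if B

Generating nonterminals: {A, B, D, S}.
Reachable from S after that: {B, D, S}.
Removed useless symbols: {A} and every production mentioning them.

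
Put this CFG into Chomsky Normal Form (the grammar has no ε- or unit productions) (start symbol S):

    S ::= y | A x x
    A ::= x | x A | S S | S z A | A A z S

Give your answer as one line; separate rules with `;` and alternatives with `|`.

Introduce a nonterminal for each terminal appearing in a rule of length ≥ 2: X1 → x, X2 → z.
Binarize each right-hand side of length ≥ 3 by chaining fresh nonterminals (Y1, Y2, …): affected rules were S → A X1 X1; A → S X2 A; A → A A X2 S.

S ::= y | A Y1; A ::= x | X1 A | S S | S Y2 | A Y3; X1 ::= x; X2 ::= z; Y1 ::= X1 X1; Y2 ::= X2 A; Y3 ::= A Y4; Y4 ::= X2 S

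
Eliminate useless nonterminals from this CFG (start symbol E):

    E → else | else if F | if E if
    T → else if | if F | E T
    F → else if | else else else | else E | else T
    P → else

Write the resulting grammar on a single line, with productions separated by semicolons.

E → else | else if F | if E if; T → else if | if F | E T; F → else if | else else else | else E | else T

Generating nonterminals: {E, F, P, T}.
Reachable from E after that: {E, F, T}.
Removed useless symbols: {P} and every production mentioning them.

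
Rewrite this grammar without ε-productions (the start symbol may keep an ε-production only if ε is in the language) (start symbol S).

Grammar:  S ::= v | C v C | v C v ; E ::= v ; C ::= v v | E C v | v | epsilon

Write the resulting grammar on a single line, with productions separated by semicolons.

S ::= v | C v C | C v | v C | v C v | v v; E ::= v; C ::= v v | E C v | E v | v

Nullable nonterminals: {C}.
ε ∉ L(G), so no ε-production is kept.
For each production, add variants omitting each subset of nullable occurrences: S → C v C gives C v C | C v | v C. S → v C v gives v C v | v v. C → E C v gives E C v | E v.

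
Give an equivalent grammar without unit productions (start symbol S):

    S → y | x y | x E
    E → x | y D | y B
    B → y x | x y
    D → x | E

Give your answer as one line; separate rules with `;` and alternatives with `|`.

Unit pairs: D ⇒* {E}.
Replace each nonterminal's rules with the union of the non-unit rules of every nonterminal it unit-derives.

S → y | x y | x E; E → x | y D | y B; B → y x | x y; D → x | y D | y B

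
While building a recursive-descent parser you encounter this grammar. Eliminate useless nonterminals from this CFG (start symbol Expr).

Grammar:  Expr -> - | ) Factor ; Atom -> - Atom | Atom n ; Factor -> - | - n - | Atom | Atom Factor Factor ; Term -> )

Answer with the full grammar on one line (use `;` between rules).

Expr -> - | ) Factor; Factor -> - | - n -

Generating nonterminals: {Expr, Factor, Term}.
Reachable from Expr after that: {Expr, Factor}.
Removed useless symbols: {Atom, Term} and every production mentioning them.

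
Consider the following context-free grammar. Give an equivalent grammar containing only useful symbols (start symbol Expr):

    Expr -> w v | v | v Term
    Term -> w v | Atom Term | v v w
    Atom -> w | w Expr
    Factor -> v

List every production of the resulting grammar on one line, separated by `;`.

Generating nonterminals: {Atom, Expr, Factor, Term}.
Reachable from Expr after that: {Atom, Expr, Term}.
Removed useless symbols: {Factor} and every production mentioning them.

Expr -> w v | v | v Term; Term -> w v | Atom Term | v v w; Atom -> w | w Expr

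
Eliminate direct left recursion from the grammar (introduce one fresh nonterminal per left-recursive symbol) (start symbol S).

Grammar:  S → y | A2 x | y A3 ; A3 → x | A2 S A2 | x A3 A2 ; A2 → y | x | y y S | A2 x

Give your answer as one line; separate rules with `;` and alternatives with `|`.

Left recursion appears on A2.
For A2: α = {x}, β = {y, x, y y S}. Rewrite as A2 → β A2' and A2' → α A2' | ε.

S → y | A2 x | y A3; A3 → x | A2 S A2 | x A3 A2; A2 → y A2' | x A2' | y y S A2'; A2' → x A2' | ε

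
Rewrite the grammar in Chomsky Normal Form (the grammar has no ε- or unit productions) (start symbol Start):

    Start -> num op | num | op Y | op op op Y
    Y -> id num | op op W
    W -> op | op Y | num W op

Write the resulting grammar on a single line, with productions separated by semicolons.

Introduce a nonterminal for each terminal appearing in a rule of length ≥ 2: X1 → num, X2 → op, X3 → id.
Binarize each right-hand side of length ≥ 3 by chaining fresh nonterminals (Y1, Y2, …): affected rules were Start → X2 X2 X2 Y; Y → X2 X2 W; W → X1 W X2.

Start -> X1 X2 | num | X2 Y | X2 Y1; Y -> X3 X1 | X2 Y3; W -> op | X2 Y | X1 Y4; X1 -> num; X2 -> op; X3 -> id; Y1 -> X2 Y2; Y2 -> X2 Y; Y3 -> X2 W; Y4 -> W X2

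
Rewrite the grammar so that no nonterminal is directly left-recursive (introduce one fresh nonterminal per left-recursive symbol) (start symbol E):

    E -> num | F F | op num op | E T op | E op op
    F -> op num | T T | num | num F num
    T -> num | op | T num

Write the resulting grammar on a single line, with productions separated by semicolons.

E -> num E' | F F E' | op num op E'; F -> op num | T T | num | num F num; T -> num T' | op T'; E' -> T op E' | op op E' | ε; T' -> num T' | ε

Left recursion appears on E, T.
For E: α = {T op, op op}, β = {num, F F, op num op}. Rewrite as E → β E' and E' → α E' | ε.
For T: α = {num}, β = {num, op}. Rewrite as T → β T' and T' → α T' | ε.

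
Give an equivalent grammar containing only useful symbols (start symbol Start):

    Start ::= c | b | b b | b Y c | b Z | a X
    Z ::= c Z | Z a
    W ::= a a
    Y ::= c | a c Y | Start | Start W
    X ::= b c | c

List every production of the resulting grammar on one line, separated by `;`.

Generating nonterminals: {Start, W, X, Y}.
Reachable from Start after that: {Start, W, X, Y}.
Removed useless symbols: {Z} and every production mentioning them.

Start ::= c | b | b b | b Y c | a X; W ::= a a; Y ::= c | a c Y | Start | Start W; X ::= b c | c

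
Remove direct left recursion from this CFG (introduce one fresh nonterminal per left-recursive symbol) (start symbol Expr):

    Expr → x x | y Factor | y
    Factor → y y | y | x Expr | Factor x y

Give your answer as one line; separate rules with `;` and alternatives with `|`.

Expr → x x | y Factor | y; Factor → y y Factor1 | y Factor1 | x Expr Factor1; Factor1 → x y Factor1 | ε

Left recursion appears on Factor.
For Factor: α = {x y}, β = {y y, y, x Expr}. Rewrite as Factor → β Factor1 and Factor1 → α Factor1 | ε.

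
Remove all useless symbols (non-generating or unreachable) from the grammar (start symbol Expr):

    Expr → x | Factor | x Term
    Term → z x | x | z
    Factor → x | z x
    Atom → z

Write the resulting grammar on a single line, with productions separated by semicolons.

Expr → x | Factor | x Term; Term → z x | x | z; Factor → x | z x

Generating nonterminals: {Atom, Expr, Factor, Term}.
Reachable from Expr after that: {Expr, Factor, Term}.
Removed useless symbols: {Atom} and every production mentioning them.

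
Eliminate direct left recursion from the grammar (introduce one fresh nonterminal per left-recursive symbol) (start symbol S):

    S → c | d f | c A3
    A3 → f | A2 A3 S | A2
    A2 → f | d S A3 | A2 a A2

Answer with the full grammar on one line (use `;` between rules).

S → c | d f | c A3; A3 → f | A2 A3 S | A2; A2 → f A2' | d S A3 A2'; A2' → a A2 A2' | ε

Left recursion appears on A2.
For A2: α = {a A2}, β = {f, d S A3}. Rewrite as A2 → β A2' and A2' → α A2' | ε.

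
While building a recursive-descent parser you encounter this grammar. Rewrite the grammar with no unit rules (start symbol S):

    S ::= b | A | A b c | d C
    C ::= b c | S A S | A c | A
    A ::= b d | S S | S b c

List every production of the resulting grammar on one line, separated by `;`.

Unit pairs: C ⇒* {A}; S ⇒* {A}.
Replace each nonterminal's rules with the union of the non-unit rules of every nonterminal it unit-derives.

S ::= b | A b c | d C | b d | S S | S b c; C ::= b c | S A S | A c | b d | S S | S b c; A ::= b d | S S | S b c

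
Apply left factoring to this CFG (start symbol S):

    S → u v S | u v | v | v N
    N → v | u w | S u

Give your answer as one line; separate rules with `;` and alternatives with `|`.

S has alternatives sharing prefix 'u v': factor to S → u v S' with S' → S | ε.
S has alternatives sharing prefix 'v': factor to S → v S'' with S'' → ε | N.

S → u v S' | v S''; N → v | u w | S u; S' → S | ε; S'' → ε | N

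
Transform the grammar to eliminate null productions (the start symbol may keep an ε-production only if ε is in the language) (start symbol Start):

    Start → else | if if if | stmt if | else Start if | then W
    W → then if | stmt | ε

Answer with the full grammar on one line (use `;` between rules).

Start → else | if if if | stmt if | else Start if | then W | then; W → then if | stmt

Nullable set = {W}.
ε ∉ L(G), so no ε-production is kept.
Add the nullable-subset variants: Start → then W gives then W | then.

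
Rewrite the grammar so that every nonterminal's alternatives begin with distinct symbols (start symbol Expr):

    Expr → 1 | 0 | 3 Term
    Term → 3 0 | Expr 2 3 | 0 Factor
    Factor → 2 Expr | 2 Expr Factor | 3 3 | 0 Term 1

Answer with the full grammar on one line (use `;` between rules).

Factor has alternatives sharing prefix '2 Expr': factor to Factor → 2 Expr Factor1 with Factor1 → ε | Factor.

Expr → 1 | 0 | 3 Term; Term → 3 0 | Expr 2 3 | 0 Factor; Factor → 3 3 | 0 Term 1 | 2 Expr Factor1; Factor1 → ε | Factor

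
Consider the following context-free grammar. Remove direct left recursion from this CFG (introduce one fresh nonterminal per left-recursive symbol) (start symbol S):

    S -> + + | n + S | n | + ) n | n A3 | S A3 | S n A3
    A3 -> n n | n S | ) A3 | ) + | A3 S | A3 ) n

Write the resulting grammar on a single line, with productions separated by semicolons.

S -> + + S' | n + S S' | n S' | + ) n S' | n A3 S'; A3 -> n n A3' | n S A3' | ) A3 A3' | ) + A3'; S' -> A3 S' | n A3 S' | ε; A3' -> S A3' | ) n A3' | ε

Left recursion appears on S, A3.
For S: α = {A3, n A3}, β = {+ +, n + S, n, + ) n, n A3}. Rewrite as S → β S' and S' → α S' | ε.
For A3: α = {S, ) n}, β = {n n, n S, ) A3, ) +}. Rewrite as A3 → β A3' and A3' → α A3' | ε.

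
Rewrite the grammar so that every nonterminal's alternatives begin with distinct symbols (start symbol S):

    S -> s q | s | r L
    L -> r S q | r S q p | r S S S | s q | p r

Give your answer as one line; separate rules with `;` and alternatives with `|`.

S -> r L | s S'; L -> s q | p r | r S L'; S' -> q | ε; L' -> S S | q L''; L'' -> ε | p

S has alternatives sharing prefix 's': factor to S → s S' with S' → q | ε.
L has alternatives sharing prefix 'r S': factor to L → r S L' with L' → q | q p | S S.
L' has alternatives sharing prefix 'q': factor to L' → q L'' with L'' → ε | p.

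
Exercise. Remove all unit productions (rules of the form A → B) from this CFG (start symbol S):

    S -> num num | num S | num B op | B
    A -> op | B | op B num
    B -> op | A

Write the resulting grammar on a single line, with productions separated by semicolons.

Unit pairs: A ⇒* {B}; B ⇒* {A}; S ⇒* {A, B}.
Replace each nonterminal's rules with the union of the non-unit rules of every nonterminal it unit-derives.

S -> op | num num | num S | num B op | op B num; A -> op | op B num; B -> op | op B num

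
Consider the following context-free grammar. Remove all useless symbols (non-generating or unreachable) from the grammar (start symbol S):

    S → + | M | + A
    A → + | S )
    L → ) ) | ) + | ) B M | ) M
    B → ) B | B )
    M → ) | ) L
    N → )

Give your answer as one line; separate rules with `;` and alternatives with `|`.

Generating nonterminals: {A, L, M, N, S}.
Reachable from S after that: {A, L, M, S}.
Removed useless symbols: {B, N} and every production mentioning them.

S → + | M | + A; A → + | S ); L → ) ) | ) + | ) M; M → ) | ) L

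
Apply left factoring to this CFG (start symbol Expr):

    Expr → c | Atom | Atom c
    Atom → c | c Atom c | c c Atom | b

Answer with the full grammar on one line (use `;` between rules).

Expr → c | Atom Expr1; Atom → b | c Atom1; Expr1 → ε | c; Atom1 → ε | Atom c | c Atom

Expr has alternatives sharing prefix 'Atom': factor to Expr → Atom Expr1 with Expr1 → ε | c.
Atom has alternatives sharing prefix 'c': factor to Atom → c Atom1 with Atom1 → ε | Atom c | c Atom.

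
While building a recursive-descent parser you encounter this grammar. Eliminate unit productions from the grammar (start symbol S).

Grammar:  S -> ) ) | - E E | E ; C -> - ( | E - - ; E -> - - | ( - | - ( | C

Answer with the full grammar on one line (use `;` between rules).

S -> - - | ( - | - ( | E - - | ) ) | - E E; C -> - ( | E - -; E -> - - | ( - | - ( | E - -

Unit pairs: E ⇒* {C}; S ⇒* {C, E}.
Replace each nonterminal's rules with the union of the non-unit rules of every nonterminal it unit-derives.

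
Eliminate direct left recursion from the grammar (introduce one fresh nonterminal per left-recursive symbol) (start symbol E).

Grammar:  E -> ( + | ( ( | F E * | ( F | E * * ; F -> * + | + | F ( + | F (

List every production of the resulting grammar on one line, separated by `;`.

E, F are directly left-recursive.
For E: α = {* *}, β = {( +, ( (, F E *, ( F}. Rewrite as E → β E' and E' → α E' | ε.
For F: α = {( +, (}, β = {* +, +}. Rewrite as F → β F' and F' → α F' | ε.

E -> ( + E' | ( ( E' | F E * E' | ( F E'; F -> * + F' | + F'; E' -> * * E' | ε; F' -> ( + F' | ( F' | ε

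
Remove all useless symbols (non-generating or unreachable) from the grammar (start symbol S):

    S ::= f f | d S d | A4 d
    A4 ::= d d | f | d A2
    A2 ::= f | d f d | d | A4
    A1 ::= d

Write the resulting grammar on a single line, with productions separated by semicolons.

S ::= f f | d S d | A4 d; A4 ::= d d | f | d A2; A2 ::= f | d f d | d | A4

Generating nonterminals: {A1, A2, A4, S}.
Reachable from S after that: {A2, A4, S}.
Removed useless symbols: {A1} and every production mentioning them.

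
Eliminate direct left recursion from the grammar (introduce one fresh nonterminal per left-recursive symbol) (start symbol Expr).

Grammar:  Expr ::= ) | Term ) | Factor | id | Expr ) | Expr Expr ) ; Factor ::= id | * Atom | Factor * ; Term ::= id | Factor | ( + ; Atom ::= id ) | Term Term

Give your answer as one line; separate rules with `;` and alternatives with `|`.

Expr ::= ) Expr1 | Term ) Expr1 | Factor Expr1 | id Expr1; Factor ::= id Factor1 | * Atom Factor1; Term ::= id | Factor | ( +; Atom ::= id ) | Term Term; Expr1 ::= ) Expr1 | Expr ) Expr1 | eps; Factor1 ::= * Factor1 | eps

Left recursion appears on Expr, Factor.
For Expr: α = {), Expr )}, β = {), Term ), Factor, id}. Rewrite as Expr → β Expr1 and Expr1 → α Expr1 | ε.
For Factor: α = {*}, β = {id, * Atom}. Rewrite as Factor → β Factor1 and Factor1 → α Factor1 | ε.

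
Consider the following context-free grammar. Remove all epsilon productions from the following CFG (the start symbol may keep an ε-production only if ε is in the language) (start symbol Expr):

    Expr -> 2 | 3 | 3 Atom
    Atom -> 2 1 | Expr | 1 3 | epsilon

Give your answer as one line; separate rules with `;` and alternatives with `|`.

Nullable set = {Atom}.
ε ∉ L(G), so no ε-production is kept.

Expr -> 2 | 3 | 3 Atom; Atom -> 2 1 | Expr | 1 3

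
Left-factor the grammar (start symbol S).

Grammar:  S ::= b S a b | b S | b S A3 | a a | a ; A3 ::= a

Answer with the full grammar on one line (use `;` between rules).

S has alternatives sharing prefix 'b S': factor to S → b S S' with S' → a b | ε | A3.
S has alternatives sharing prefix 'a': factor to S → a S'' with S'' → a | ε.

S ::= b S S' | a S''; A3 ::= a; S' ::= a b | ε | A3; S'' ::= a | ε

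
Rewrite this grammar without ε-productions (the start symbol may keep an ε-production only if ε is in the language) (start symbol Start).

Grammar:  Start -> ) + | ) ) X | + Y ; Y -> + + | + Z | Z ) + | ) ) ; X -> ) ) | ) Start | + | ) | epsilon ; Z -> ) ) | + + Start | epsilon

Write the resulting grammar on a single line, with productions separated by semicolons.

Start -> ) + | ) ) X | ) ) | + Y; Y -> + + | + Z | + | Z ) + | ) + | ) ); X -> ) ) | ) Start | + | ); Z -> ) ) | + + Start

Nullable nonterminals: {X, Z}.
ε ∉ L(G), so no ε-production is kept.
Expand every rule over subsets of its nullable positions: Start → ) ) X gives ) ) X | ) ). Y → + Z gives + Z | +. Y → Z ) + gives Z ) + | ) +.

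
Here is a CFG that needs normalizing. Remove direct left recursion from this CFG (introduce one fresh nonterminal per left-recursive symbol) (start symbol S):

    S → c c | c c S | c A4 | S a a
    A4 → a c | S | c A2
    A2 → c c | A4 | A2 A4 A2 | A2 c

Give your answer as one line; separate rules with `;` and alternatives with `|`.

S, A2 are directly left-recursive.
For S: α = {a a}, β = {c c, c c S, c A4}. Rewrite as S → β S' and S' → α S' | ε.
For A2: α = {A4 A2, c}, β = {c c, A4}. Rewrite as A2 → β A2' and A2' → α A2' | ε.

S → c c S' | c c S S' | c A4 S'; A4 → a c | S | c A2; A2 → c c A2' | A4 A2'; S' → a a S' | ε; A2' → A4 A2 A2' | c A2' | ε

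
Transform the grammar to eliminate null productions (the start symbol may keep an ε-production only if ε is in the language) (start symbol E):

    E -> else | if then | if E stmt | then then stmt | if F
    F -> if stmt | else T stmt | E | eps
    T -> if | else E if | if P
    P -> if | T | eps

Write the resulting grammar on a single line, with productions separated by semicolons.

Nullable set = {F, P}.
ε ∉ L(G), so no ε-production is kept.
Add the nullable-subset variants: E → if F gives if F | if.

E -> else | if then | if E stmt | then then stmt | if F | if; F -> if stmt | else T stmt | E; T -> if | else E if | if P; P -> if | T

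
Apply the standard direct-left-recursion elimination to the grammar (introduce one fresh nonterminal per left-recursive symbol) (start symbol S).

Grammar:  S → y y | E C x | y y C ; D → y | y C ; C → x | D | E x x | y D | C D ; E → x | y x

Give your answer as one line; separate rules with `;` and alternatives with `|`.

S → y y | E C x | y y C; D → y | y C; C → x C' | D C' | E x x C' | y D C'; E → x | y x; C' → D C' | ε

C is directly left-recursive.
For C: α = {D}, β = {x, D, E x x, y D}. Rewrite as C → β C' and C' → α C' | ε.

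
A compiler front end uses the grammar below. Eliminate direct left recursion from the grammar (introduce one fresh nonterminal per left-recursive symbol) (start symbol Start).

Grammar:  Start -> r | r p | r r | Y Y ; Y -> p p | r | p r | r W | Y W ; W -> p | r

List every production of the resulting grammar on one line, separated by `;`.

Y is directly left-recursive.
For Y: α = {W}, β = {p p, r, p r, r W}. Rewrite as Y → β Y1 and Y1 → α Y1 | ε.

Start -> r | r p | r r | Y Y; Y -> p p Y1 | r Y1 | p r Y1 | r W Y1; W -> p | r; Y1 -> W Y1 | epsilon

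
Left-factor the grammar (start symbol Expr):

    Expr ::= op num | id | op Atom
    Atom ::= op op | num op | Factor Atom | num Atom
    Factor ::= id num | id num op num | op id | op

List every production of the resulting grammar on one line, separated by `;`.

Expr has alternatives sharing prefix 'op': factor to Expr → op Expr1 with Expr1 → num | Atom.
Atom has alternatives sharing prefix 'num': factor to Atom → num Atom1 with Atom1 → op | Atom.
Factor has alternatives sharing prefix 'id num': factor to Factor → id num Factor1 with Factor1 → ε | op num.
Factor has alternatives sharing prefix 'op': factor to Factor → op Factor2 with Factor2 → id | ε.

Expr ::= id | op Expr1; Atom ::= op op | Factor Atom | num Atom1; Factor ::= id num Factor1 | op Factor2; Expr1 ::= num | Atom; Atom1 ::= op | Atom; Factor1 ::= epsilon | op num; Factor2 ::= id | epsilon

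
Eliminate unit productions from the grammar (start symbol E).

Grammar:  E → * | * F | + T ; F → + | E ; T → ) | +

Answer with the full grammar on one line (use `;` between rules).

Unit pairs: F ⇒* {E}.
Replace each nonterminal's rules with the union of the non-unit rules of every nonterminal it unit-derives.

E → * | * F | + T; F → * | * F | + T | +; T → ) | +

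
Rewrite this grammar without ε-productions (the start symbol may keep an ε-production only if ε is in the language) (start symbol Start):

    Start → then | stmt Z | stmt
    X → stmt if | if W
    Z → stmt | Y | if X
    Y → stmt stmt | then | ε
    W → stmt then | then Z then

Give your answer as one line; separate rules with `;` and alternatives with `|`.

Start → then | stmt Z | stmt; X → stmt if | if W; Z → stmt | Y | if X; Y → stmt stmt | then; W → stmt then | then Z then | then then

Nullable set = {Y, Z}.
ε ∉ L(G), so no ε-production is kept.
Expand every rule over subsets of its nullable positions: Start → stmt Z gives stmt Z | stmt. W → then Z then gives then Z then | then then.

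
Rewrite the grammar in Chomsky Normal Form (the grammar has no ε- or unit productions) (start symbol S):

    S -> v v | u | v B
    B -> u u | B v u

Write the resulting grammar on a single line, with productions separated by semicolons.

Introduce a nonterminal for each terminal appearing in a rule of length ≥ 2: X1 → v, X2 → u.
Binarize each right-hand side of length ≥ 3 by chaining fresh nonterminals (Y1, Y2, …): affected rules were B → B X1 X2.

S -> X1 X1 | u | X1 B; B -> X2 X2 | B Y1; X1 -> v; X2 -> u; Y1 -> X1 X2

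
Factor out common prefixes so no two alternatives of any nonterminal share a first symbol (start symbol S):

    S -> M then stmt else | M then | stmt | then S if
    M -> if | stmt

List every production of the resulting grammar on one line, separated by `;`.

S -> stmt | then S if | M then S'; M -> if | stmt; S' -> stmt else | ε

S has alternatives sharing prefix 'M then': factor to S → M then S' with S' → stmt else | ε.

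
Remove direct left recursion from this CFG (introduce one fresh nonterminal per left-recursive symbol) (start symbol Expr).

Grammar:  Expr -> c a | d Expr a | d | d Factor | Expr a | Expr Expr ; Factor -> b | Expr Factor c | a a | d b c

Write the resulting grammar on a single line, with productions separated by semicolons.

Expr -> c a Expr1 | d Expr a Expr1 | d Expr1 | d Factor Expr1; Factor -> b | Expr Factor c | a a | d b c; Expr1 -> a Expr1 | Expr Expr1 | ε

Expr is directly left-recursive.
For Expr: α = {a, Expr}, β = {c a, d Expr a, d, d Factor}. Rewrite as Expr → β Expr1 and Expr1 → α Expr1 | ε.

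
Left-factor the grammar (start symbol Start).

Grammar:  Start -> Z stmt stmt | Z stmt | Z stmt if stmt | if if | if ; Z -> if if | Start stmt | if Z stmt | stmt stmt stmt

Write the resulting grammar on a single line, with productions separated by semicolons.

Start -> Z stmt Start1 | if Start2; Z -> Start stmt | stmt stmt stmt | if Z1; Start1 -> stmt | eps | if stmt; Start2 -> if | eps; Z1 -> if | Z stmt

Start has alternatives sharing prefix 'Z stmt': factor to Start → Z stmt Start1 with Start1 → stmt | ε | if stmt.
Start has alternatives sharing prefix 'if': factor to Start → if Start2 with Start2 → if | ε.
Z has alternatives sharing prefix 'if': factor to Z → if Z1 with Z1 → if | Z stmt.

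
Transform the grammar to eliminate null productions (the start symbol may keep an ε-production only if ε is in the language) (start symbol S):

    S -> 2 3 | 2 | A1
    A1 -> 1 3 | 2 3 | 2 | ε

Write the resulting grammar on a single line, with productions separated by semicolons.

S -> 2 3 | 2 | A1 | ε; A1 -> 1 3 | 2 3 | 2

Nullable nonterminals: {A1, S}.
ε ∈ L(G) since S is nullable, so keep S → ε.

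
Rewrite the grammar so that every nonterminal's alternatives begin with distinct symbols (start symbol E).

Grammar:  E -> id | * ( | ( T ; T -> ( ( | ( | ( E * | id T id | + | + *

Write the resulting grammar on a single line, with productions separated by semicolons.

T has alternatives sharing prefix '(': factor to T → ( T' with T' → ( | ε | E *.
T has alternatives sharing prefix '+': factor to T → + T'' with T'' → ε | *.

E -> id | * ( | ( T; T -> id T id | ( T' | + T''; T' -> ( | ε | E *; T'' -> ε | *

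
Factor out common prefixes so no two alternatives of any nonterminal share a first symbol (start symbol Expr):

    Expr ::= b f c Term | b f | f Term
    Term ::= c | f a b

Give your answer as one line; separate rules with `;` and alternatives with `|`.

Expr has alternatives sharing prefix 'b f': factor to Expr → b f Expr1 with Expr1 → c Term | ε.

Expr ::= f Term | b f Expr1; Term ::= c | f a b; Expr1 ::= c Term | eps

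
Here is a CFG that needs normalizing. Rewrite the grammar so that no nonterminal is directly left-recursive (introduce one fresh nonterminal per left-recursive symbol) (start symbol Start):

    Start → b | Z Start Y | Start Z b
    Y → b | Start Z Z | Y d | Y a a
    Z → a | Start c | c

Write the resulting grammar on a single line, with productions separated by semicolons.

Start → b Start1 | Z Start Y Start1; Y → b Y1 | Start Z Z Y1; Z → a | Start c | c; Start1 → Z b Start1 | ε; Y1 → d Y1 | a a Y1 | ε

Directly left-recursive nonterminals: Start, Y.
For Start: α = {Z b}, β = {b, Z Start Y}. Rewrite as Start → β Start1 and Start1 → α Start1 | ε.
For Y: α = {d, a a}, β = {b, Start Z Z}. Rewrite as Y → β Y1 and Y1 → α Y1 | ε.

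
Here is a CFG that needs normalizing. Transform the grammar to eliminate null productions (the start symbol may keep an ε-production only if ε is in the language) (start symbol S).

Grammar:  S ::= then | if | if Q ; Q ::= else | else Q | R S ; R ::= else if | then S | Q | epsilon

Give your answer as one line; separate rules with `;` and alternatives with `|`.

The nullable symbols are {R}.
ε ∉ L(G), so no ε-production is kept.
Expand every rule over subsets of its nullable positions: Q → R S gives R S | S.

S ::= then | if | if Q; Q ::= else | else Q | R S | S; R ::= else if | then S | Q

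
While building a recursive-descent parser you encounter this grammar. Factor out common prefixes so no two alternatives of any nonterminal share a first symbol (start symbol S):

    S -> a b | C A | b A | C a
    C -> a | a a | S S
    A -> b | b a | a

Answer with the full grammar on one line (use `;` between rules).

S has alternatives sharing prefix 'C': factor to S → C S' with S' → A | a.
C has alternatives sharing prefix 'a': factor to C → a C' with C' → ε | a.
A has alternatives sharing prefix 'b': factor to A → b A' with A' → ε | a.

S -> a b | b A | C S'; C -> S S | a C'; A -> a | b A'; S' -> A | a; C' -> ε | a; A' -> ε | a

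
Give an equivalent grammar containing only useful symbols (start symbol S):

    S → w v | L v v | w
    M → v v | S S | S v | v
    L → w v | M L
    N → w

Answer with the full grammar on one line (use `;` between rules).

Generating nonterminals: {L, M, N, S}.
Reachable from S after that: {L, M, S}.
Removed useless symbols: {N} and every production mentioning them.

S → w v | L v v | w; M → v v | S S | S v | v; L → w v | M L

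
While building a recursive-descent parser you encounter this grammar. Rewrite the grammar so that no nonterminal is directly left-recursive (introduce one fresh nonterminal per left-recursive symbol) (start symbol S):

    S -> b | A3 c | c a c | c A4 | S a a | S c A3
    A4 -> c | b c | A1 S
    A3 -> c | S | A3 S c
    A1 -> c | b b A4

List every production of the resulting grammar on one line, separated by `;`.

S -> b S' | A3 c S' | c a c S' | c A4 S'; A4 -> c | b c | A1 S; A3 -> c A3' | S A3'; A1 -> c | b b A4; S' -> a a S' | c A3 S' | ε; A3' -> S c A3' | ε

Left recursion appears on S, A3.
For S: α = {a a, c A3}, β = {b, A3 c, c a c, c A4}. Rewrite as S → β S' and S' → α S' | ε.
For A3: α = {S c}, β = {c, S}. Rewrite as A3 → β A3' and A3' → α A3' | ε.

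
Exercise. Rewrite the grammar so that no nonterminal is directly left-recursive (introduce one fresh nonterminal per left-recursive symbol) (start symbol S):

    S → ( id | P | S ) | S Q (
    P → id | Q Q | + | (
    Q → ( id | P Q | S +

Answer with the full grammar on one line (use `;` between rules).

Left recursion appears on S.
For S: α = {), Q (}, β = {( id, P}. Rewrite as S → β S' and S' → α S' | ε.

S → ( id S' | P S'; P → id | Q Q | + | (; Q → ( id | P Q | S +; S' → ) S' | Q ( S' | ε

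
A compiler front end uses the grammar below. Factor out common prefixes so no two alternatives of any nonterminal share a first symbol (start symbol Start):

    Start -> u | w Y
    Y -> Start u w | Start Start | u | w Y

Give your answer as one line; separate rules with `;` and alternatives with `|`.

Start -> u | w Y; Y -> u | w Y | Start Y1; Y1 -> u w | Start

Y has alternatives sharing prefix 'Start': factor to Y → Start Y1 with Y1 → u w | Start.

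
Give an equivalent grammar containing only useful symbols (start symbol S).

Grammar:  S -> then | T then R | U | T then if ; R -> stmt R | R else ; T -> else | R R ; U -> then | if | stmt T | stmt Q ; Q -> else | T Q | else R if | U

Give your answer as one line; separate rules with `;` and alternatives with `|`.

S -> then | U | T then if; T -> else; U -> then | if | stmt T | stmt Q; Q -> else | T Q | U

Generating nonterminals: {Q, S, T, U}.
Reachable from S after that: {Q, S, T, U}.
Removed useless symbols: {R} and every production mentioning them.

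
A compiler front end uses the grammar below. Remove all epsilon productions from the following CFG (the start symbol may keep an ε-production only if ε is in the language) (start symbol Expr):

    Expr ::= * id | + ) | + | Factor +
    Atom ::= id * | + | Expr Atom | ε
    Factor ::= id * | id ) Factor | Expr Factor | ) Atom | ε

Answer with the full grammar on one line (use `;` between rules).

Expr ::= * id | + ) | + | Factor +; Atom ::= id * | + | Expr Atom | Expr; Factor ::= id * | id ) Factor | id ) | Expr Factor | Expr | ) Atom | )

Nullable set = {Atom, Factor}.
ε ∉ L(G), so no ε-production is kept.
For each production, add variants omitting each subset of nullable occurrences: Atom → Expr Atom gives Expr Atom | Expr. Factor → id ) Factor gives id ) Factor | id ). Factor → Expr Factor gives Expr Factor | Expr. Factor → ) Atom gives ) Atom | ).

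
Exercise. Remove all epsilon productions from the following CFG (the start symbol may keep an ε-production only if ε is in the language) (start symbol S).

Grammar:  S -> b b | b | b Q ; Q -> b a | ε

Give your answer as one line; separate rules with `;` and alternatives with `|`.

S -> b b | b | b Q; Q -> b a

Nullable set = {Q}.
ε ∉ L(G), so no ε-production is kept.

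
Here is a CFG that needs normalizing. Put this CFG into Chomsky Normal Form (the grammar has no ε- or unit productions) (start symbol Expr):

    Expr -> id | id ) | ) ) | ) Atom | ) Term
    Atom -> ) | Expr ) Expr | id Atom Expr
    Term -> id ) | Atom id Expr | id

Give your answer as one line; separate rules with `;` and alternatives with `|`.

Expr -> id | X1 X2 | X2 X2 | X2 Atom | X2 Term; Atom -> ) | Expr Y1 | X1 Y2; Term -> X1 X2 | Atom Y3 | id; X1 -> id; X2 -> ); Y1 -> X2 Expr; Y2 -> Atom Expr; Y3 -> X1 Expr

Introduce a nonterminal for each terminal appearing in a rule of length ≥ 2: X1 → id, X2 → ).
Binarize each right-hand side of length ≥ 3 by chaining fresh nonterminals (Y1, Y2, …): affected rules were Atom → Expr X2 Expr; Atom → X1 Atom Expr; Term → Atom X1 Expr.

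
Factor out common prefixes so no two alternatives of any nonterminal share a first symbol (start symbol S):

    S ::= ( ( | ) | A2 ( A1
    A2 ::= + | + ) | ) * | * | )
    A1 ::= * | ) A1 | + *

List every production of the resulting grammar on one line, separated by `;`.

S ::= ( ( | ) | A2 ( A1; A2 ::= * | + A2' | ) A2''; A1 ::= * | ) A1 | + *; A2' ::= eps | ); A2'' ::= * | eps

A2 has alternatives sharing prefix '+': factor to A2 → + A2' with A2' → ε | ).
A2 has alternatives sharing prefix ')': factor to A2 → ) A2'' with A2'' → * | ε.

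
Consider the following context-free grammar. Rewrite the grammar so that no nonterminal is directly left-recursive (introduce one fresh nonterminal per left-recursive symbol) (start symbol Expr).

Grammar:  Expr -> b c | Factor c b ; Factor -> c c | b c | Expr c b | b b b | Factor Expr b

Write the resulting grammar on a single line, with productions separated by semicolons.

Factor is directly left-recursive.
For Factor: α = {Expr b}, β = {c c, b c, Expr c b, b b b}. Rewrite as Factor → β Factor1 and Factor1 → α Factor1 | ε.

Expr -> b c | Factor c b; Factor -> c c Factor1 | b c Factor1 | Expr c b Factor1 | b b b Factor1; Factor1 -> Expr b Factor1 | ε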